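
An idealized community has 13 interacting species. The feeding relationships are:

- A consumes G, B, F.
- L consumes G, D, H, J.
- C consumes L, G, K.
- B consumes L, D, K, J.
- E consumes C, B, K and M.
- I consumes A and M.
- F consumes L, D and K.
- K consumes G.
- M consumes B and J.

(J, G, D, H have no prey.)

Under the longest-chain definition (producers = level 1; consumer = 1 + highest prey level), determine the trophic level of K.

Trophic level 2

G is a producer → level 1.
K eats G → level 2.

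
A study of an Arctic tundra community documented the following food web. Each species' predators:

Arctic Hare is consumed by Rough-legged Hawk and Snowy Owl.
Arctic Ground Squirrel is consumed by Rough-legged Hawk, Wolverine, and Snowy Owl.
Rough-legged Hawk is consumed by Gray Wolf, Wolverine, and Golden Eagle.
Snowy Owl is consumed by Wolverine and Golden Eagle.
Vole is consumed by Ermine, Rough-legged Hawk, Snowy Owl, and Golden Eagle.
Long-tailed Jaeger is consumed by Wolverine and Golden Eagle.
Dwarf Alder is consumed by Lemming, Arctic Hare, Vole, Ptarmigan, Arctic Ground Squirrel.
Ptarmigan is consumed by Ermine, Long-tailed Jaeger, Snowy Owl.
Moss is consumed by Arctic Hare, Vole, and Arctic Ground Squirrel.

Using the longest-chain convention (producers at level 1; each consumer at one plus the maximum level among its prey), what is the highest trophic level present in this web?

4

Producers (level 1): Dwarf Alder, Moss.
Dwarf Alder → Arctic Ground Squirrel → Rough-legged Hawk → Golden Eagle gives Golden Eagle level 4.
No species has a prey at level 4, so no species reaches level 5.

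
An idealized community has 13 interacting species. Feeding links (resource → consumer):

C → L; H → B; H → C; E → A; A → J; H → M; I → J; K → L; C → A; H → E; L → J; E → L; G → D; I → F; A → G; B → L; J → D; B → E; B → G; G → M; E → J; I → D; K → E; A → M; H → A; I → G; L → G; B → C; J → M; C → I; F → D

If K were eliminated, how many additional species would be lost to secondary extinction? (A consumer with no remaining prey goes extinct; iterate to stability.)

0

Remove K.
Every predator of it retains at least one other prey: E still has H, B; L still has B, E, C.
No consumer loses all prey, so no secondary extinctions occur.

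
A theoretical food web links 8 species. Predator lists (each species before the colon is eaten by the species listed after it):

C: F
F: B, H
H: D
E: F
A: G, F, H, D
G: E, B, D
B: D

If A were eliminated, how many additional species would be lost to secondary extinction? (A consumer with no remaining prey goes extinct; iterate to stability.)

Remove A.
Round 1: G (all prey gone) → extinct.
Round 2: E (all prey gone) → extinct.
No further losses. Total secondary extinctions: 2.

2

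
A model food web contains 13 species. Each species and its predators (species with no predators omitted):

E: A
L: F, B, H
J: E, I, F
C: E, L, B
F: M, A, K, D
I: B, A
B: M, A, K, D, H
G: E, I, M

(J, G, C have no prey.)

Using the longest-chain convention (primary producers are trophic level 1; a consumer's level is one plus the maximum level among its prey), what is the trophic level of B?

Trophic level 3

C is a producer → level 1.
L eats C → level 2.
B eats L (level 2); other prey at levels: C 1, I 2 → level 3.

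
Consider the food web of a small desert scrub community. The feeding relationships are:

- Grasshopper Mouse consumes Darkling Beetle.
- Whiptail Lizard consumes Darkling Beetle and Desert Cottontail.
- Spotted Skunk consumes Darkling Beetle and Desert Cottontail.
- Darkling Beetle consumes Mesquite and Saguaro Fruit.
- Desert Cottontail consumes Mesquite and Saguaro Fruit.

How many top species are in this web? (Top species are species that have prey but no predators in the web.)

Top species (has prey, but nothing eats it): Grasshopper Mouse, Spotted Skunk, Whiptail Lizard.
Count: 3.

3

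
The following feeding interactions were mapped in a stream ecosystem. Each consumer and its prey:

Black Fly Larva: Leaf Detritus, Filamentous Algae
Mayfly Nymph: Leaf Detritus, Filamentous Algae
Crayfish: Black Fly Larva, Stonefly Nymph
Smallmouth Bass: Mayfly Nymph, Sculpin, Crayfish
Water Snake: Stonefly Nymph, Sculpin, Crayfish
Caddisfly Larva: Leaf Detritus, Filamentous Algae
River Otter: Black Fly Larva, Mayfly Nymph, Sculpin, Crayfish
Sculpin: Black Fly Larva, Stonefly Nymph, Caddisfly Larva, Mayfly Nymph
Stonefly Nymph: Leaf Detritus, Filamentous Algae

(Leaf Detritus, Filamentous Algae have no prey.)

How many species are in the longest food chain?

4 species

One longest chain: Leaf Detritus → Black Fly Larva → Sculpin → Smallmouth Bass.
It has 4 species and 3 links.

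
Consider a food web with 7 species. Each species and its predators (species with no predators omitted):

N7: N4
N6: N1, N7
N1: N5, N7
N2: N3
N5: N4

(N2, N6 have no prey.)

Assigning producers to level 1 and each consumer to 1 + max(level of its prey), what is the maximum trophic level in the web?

4

Producers (level 1): N2, N6.
N6 → N1 → N5 → N4 gives N4 level 4.
No species has a prey at level 4, so no species reaches level 5.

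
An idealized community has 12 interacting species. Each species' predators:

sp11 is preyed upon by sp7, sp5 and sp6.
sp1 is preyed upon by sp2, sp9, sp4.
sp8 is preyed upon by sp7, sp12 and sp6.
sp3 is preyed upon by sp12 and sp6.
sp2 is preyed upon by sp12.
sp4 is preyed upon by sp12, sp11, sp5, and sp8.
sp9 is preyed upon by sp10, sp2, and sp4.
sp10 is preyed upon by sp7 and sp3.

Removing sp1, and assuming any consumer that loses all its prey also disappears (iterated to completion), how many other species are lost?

11

Remove sp1.
Round 1: sp9 (all prey gone) → extinct.
Round 2: sp2 (all prey gone), sp4 (all prey gone), sp10 (all prey gone) → extinct.
Round 3: sp3 (all prey gone), sp11 (all prey gone), sp8 (all prey gone) → extinct.
Round 4: sp5 (all prey gone), sp6 (all prey gone), sp7 (all prey gone), sp12 (all prey gone) → extinct.
No further losses. Total secondary extinctions: 11.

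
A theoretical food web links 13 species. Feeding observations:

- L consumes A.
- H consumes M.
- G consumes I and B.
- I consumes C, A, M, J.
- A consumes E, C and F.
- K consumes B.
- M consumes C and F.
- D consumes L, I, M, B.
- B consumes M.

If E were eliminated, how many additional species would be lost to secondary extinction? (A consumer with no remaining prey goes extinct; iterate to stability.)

Remove E.
Every predator of it retains at least one other prey: A still has F, C.
No consumer loses all prey, so no secondary extinctions occur.

0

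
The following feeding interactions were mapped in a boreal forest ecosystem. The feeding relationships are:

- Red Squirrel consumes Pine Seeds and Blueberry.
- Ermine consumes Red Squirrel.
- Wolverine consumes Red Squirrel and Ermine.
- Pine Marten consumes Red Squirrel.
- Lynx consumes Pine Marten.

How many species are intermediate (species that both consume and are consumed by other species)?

3

Intermediate species (has both prey and predators): Red Squirrel, Pine Marten, Ermine.
Count: 3.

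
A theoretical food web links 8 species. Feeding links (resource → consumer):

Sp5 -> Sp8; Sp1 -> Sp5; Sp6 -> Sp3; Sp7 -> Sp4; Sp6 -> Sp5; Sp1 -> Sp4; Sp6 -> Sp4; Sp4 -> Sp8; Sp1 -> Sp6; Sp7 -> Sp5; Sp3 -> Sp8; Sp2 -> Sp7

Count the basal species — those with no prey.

Basal species (no prey listed): Sp2, Sp1.
Count: 2.

2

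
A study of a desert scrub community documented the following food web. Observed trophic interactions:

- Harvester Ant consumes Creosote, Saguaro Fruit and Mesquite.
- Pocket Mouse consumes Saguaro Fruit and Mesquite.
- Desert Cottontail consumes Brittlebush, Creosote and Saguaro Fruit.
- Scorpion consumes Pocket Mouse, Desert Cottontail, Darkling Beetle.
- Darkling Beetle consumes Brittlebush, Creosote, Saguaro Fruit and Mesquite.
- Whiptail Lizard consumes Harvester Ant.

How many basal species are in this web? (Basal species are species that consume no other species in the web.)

4

Basal species (no prey listed): Brittlebush, Saguaro Fruit, Creosote, Mesquite.
Count: 4.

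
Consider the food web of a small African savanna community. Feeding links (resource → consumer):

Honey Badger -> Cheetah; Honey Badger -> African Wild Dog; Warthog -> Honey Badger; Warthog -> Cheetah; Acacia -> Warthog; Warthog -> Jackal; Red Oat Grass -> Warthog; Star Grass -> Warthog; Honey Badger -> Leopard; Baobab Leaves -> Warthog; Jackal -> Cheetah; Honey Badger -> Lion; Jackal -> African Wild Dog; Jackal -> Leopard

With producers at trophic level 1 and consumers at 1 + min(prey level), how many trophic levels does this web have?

4

Producers (level 1): Red Oat Grass, Star Grass, Baobab Leaves, Acacia.
Following each consumer down to its lowest-level prey: Red Oat Grass → Warthog → Honey Badger → Leopard (levels 1 through 4).
All prey of Leopard (Honey Badger 3, Jackal 3) are at level 3 or above, so Leopard is at level 1 + 3 = 4.
Every consumer has at least one prey at level 3 or below, so none exceeds level 4.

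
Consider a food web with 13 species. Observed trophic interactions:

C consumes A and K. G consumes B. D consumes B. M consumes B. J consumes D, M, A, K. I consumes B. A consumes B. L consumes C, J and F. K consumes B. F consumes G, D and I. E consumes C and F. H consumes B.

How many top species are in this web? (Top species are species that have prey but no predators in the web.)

3

Top species (has prey, but nothing eats it): H, L, E.
Count: 3.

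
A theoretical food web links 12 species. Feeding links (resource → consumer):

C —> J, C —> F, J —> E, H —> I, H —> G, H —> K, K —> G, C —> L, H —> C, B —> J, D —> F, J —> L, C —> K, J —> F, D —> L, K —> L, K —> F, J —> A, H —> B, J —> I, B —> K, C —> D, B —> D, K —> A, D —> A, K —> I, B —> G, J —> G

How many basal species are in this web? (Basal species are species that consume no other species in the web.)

1

Basal species (no prey listed): H.
Count: 1.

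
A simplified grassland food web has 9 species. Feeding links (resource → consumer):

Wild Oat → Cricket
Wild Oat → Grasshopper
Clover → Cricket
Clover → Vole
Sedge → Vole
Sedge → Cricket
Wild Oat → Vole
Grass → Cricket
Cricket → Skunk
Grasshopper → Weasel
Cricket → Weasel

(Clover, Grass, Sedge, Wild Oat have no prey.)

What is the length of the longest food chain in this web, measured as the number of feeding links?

One longest chain: Clover → Cricket → Skunk.
It has 3 species and 2 links.

2 links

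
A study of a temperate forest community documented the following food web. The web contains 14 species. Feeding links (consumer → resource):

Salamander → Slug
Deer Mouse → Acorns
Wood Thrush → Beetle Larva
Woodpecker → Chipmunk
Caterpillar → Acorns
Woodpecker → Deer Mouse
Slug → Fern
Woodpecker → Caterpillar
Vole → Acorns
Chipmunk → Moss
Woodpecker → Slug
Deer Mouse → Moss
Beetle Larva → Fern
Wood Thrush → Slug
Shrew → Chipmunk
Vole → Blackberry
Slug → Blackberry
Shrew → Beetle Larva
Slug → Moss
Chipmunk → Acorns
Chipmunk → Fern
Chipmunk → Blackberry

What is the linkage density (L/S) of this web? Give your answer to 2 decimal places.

There are L = 22 links among S = 14 species.
L/S = 22/14 = 1.5714 ≈ 1.57.

L/S = 1.57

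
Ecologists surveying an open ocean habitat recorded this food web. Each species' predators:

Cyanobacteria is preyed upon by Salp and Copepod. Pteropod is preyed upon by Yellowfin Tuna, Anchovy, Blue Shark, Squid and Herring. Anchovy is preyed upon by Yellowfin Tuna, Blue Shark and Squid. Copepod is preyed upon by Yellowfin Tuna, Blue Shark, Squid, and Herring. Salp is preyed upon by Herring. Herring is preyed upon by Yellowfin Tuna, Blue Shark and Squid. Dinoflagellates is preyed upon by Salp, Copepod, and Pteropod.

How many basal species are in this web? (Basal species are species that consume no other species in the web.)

2

Basal species (no prey listed): Cyanobacteria, Dinoflagellates.
Count: 2.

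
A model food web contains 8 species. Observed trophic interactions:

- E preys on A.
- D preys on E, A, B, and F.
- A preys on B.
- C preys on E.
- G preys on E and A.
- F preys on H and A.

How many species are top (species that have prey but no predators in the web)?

Top species (has prey, but nothing eats it): G, C, D.
Count: 3.

3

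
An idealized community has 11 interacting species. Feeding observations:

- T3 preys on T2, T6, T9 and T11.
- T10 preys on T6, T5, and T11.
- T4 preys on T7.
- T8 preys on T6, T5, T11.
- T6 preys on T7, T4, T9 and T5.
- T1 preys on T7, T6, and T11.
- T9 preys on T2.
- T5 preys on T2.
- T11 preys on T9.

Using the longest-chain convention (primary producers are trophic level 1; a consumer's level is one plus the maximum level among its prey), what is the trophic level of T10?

Trophic level 4

T2 is a producer → level 1.
T9 eats T2 → level 2.
T11 eats T9 → level 3.
T10 eats T11 (level 3); other prey at levels: T5 2, T6 3 → level 4.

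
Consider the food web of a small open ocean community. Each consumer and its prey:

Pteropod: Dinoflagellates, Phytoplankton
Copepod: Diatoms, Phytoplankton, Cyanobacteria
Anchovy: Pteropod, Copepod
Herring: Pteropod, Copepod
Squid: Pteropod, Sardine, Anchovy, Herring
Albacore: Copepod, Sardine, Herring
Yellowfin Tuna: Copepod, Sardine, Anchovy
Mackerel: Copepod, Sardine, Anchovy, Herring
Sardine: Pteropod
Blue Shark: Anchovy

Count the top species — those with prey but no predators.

Top species (has prey, but nothing eats it): Blue Shark, Yellowfin Tuna, Albacore, Mackerel, Squid.
Count: 5.

5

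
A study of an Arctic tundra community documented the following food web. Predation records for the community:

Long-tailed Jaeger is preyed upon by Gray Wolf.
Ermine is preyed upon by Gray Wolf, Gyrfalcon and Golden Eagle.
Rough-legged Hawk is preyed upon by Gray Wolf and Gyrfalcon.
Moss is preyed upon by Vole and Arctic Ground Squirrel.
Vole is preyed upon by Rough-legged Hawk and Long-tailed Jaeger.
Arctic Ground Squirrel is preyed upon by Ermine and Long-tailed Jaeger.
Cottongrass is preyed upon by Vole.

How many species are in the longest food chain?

One longest chain: Moss → Arctic Ground Squirrel → Ermine → Golden Eagle.
It has 4 species and 3 links.

4 species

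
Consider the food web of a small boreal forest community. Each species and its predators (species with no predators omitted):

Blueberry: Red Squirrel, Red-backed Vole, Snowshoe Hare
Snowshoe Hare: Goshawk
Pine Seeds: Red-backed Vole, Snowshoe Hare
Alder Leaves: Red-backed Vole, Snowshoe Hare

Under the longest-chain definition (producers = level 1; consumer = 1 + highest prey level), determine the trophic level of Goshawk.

Blueberry is a producer → level 1.
Snowshoe Hare eats Blueberry (level 1); other prey at levels: Alder Leaves 1, Pine Seeds 1 → level 2.
Goshawk eats Snowshoe Hare → level 3.

Trophic level 3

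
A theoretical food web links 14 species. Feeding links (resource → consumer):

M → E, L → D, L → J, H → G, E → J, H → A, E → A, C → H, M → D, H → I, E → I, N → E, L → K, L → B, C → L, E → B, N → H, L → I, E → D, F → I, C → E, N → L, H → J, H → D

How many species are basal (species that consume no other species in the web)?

Basal species (no prey listed): N, M, F, C.
Count: 4.

4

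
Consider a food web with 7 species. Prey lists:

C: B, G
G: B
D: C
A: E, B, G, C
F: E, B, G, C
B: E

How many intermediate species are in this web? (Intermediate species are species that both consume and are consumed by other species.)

Intermediate species (has both prey and predators): B, G, C.
Count: 3.

3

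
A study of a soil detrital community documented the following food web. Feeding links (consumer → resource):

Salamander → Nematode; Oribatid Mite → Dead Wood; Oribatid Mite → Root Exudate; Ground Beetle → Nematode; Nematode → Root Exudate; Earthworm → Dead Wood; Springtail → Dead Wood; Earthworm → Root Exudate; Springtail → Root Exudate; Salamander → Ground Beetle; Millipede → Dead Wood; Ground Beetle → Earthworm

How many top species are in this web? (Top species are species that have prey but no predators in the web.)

Top species (has prey, but nothing eats it): Oribatid Mite, Millipede, Springtail, Salamander.
Count: 4.

4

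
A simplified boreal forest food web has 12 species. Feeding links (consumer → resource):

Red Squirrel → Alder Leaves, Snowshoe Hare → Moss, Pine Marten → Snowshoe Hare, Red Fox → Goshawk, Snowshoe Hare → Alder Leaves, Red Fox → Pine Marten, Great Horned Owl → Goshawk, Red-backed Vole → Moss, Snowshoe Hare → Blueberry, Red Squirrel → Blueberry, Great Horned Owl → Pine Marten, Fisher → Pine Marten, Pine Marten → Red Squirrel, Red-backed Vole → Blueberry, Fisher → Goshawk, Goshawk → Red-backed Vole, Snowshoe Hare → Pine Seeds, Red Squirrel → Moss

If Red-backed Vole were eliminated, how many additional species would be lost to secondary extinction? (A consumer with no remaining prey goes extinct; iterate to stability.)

Remove Red-backed Vole.
Round 1: Goshawk (all prey gone) → extinct.
No further losses. Total secondary extinctions: 1.

1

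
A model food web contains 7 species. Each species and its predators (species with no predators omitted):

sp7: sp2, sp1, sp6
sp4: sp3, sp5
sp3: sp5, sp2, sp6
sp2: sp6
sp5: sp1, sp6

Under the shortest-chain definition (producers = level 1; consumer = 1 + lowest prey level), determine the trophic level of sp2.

Trophic level 2

sp7 is a producer → level 1.
sp2 eats sp7 → level 2.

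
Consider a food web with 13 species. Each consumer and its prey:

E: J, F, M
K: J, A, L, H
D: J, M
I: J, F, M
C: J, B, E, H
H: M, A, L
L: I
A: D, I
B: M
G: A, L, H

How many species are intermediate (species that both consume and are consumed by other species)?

7

Intermediate species (has both prey and predators): D, B, I, E, A, L, H.
Count: 7.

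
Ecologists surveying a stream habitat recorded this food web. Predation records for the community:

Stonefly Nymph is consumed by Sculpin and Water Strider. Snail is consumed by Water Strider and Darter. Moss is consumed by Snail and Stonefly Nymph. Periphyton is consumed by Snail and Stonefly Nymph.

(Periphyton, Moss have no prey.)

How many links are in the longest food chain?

One longest chain: Periphyton → Stonefly Nymph → Sculpin.
It has 3 species and 2 links.

2 links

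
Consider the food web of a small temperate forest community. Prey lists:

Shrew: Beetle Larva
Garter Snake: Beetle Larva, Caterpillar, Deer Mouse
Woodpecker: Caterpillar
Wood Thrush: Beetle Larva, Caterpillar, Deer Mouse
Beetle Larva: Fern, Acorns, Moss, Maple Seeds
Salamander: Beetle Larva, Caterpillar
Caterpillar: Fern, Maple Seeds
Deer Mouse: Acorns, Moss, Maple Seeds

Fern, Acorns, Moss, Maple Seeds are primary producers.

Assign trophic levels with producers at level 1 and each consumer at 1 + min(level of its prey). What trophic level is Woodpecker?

Fern is a producer → level 1.
Caterpillar eats Fern → level 2.
Woodpecker eats Caterpillar → level 3.
No prey of Woodpecker is below level 2, so 3 is the minimum.

Trophic level 3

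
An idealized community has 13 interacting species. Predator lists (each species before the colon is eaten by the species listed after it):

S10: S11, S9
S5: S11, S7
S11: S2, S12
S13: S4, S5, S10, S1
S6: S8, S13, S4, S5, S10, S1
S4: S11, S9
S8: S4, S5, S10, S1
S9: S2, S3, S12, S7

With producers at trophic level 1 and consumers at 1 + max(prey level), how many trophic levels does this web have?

5

Producers (level 1): S6.
S6 → S8 → S4 → S9 → S12 gives S12 level 5.
No species has a prey at level 5, so no species reaches level 6.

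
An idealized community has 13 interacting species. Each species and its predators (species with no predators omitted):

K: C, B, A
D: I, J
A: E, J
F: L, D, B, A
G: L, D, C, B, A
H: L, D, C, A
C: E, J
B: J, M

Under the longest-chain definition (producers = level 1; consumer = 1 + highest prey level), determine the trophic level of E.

Trophic level 3

H is a producer → level 1.
A eats H (level 1); other prey at levels: F 1, K 1, G 1 → level 2.
E eats A (level 2); other prey at levels: C 2 → level 3.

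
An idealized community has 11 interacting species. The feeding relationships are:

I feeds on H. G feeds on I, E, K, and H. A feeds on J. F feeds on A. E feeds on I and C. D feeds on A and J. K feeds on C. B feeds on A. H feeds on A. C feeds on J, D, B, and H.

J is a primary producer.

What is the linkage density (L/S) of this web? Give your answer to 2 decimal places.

There are L = 18 links among S = 11 species.
L/S = 18/11 = 1.6364 ≈ 1.64.

L/S = 1.64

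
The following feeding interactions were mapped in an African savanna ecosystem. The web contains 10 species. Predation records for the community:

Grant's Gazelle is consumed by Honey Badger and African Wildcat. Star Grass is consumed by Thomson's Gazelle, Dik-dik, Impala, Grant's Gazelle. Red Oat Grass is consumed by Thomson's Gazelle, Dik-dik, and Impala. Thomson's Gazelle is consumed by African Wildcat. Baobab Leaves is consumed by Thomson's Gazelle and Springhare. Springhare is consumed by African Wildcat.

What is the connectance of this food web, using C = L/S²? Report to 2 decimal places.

The web has S = 10 species and L = 13 feeding links.
C = L / S² = 13 / 100 = 0.1300 ≈ 0.13.

C = 0.13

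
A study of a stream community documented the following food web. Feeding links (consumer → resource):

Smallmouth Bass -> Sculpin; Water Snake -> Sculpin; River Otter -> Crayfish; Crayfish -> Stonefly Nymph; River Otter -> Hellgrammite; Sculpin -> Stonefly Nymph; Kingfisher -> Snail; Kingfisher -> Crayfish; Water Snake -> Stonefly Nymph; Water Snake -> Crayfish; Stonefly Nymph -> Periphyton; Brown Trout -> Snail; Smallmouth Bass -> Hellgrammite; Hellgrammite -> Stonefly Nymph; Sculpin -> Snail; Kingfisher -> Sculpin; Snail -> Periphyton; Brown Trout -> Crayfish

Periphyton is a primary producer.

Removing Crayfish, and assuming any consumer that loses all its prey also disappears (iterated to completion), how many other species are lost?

0

Remove Crayfish.
Every predator of it retains at least one other prey: Kingfisher still has Snail, Sculpin; River Otter still has Hellgrammite; Water Snake still has Stonefly Nymph, Sculpin; Brown Trout still has Snail.
No consumer loses all prey, so no secondary extinctions occur.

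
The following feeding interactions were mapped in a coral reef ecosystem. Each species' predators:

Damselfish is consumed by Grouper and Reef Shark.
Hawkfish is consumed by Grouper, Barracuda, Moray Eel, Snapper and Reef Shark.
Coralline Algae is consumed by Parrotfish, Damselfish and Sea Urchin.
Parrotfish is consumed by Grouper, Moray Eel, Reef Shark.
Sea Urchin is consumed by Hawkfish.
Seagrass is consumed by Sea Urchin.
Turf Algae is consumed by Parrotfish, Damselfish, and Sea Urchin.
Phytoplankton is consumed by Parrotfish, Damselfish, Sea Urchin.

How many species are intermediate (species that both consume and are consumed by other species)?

4

Intermediate species (has both prey and predators): Damselfish, Parrotfish, Sea Urchin, Hawkfish.
Count: 4.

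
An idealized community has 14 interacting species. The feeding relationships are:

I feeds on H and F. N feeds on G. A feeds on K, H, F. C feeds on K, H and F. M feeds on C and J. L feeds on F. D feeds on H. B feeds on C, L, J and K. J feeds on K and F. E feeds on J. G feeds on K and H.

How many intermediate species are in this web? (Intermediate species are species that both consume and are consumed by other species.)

4

Intermediate species (has both prey and predators): L, C, G, J.
Count: 4.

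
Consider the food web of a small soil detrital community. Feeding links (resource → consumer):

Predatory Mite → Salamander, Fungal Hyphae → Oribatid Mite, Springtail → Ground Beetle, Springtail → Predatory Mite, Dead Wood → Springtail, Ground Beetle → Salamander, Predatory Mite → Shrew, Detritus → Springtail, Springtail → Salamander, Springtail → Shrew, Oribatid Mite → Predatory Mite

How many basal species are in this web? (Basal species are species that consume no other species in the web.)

Basal species (no prey listed): Dead Wood, Fungal Hyphae, Detritus.
Count: 3.

3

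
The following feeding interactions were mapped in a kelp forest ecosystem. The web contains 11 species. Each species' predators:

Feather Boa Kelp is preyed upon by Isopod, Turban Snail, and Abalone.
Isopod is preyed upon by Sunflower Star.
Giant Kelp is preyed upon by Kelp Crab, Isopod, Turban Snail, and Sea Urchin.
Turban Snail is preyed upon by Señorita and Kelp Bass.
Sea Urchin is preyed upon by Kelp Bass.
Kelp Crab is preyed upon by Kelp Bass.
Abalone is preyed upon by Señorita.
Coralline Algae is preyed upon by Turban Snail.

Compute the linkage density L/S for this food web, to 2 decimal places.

L/S = 1.27

There are L = 14 links among S = 11 species.
L/S = 14/11 = 1.2727 ≈ 1.27.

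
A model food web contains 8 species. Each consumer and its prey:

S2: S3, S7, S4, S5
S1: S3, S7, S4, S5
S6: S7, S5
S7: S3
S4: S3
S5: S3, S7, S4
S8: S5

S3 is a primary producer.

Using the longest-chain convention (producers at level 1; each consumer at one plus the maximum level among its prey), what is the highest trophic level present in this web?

4

Producers (level 1): S3.
S3 → S7 → S5 → S8 gives S8 level 4.
No species has a prey at level 4, so no species reaches level 5.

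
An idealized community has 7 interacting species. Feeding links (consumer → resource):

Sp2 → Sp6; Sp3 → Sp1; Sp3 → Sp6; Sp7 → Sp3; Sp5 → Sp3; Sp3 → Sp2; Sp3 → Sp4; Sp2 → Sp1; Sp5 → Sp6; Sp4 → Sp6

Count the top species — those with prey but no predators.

Top species (has prey, but nothing eats it): Sp7, Sp5.
Count: 2.

2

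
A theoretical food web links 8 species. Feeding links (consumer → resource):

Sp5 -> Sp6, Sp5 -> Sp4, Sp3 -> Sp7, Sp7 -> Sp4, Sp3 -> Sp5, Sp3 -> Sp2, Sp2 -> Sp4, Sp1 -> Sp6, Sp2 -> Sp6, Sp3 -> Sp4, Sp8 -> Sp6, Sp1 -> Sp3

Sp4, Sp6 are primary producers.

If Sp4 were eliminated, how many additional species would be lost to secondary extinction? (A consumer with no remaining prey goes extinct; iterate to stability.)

Remove Sp4.
Round 1: Sp7 (all prey gone) → extinct.
No further losses. Total secondary extinctions: 1.

1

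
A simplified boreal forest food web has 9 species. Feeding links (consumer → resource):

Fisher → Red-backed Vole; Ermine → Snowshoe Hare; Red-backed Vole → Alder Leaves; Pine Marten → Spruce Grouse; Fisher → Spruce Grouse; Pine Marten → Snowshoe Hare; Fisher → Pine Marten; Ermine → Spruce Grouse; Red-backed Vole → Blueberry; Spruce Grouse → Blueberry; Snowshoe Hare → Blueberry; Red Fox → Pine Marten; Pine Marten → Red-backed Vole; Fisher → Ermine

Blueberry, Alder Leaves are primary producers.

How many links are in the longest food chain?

One longest chain: Blueberry → Red-backed Vole → Pine Marten → Red Fox.
It has 4 species and 3 links.

3 links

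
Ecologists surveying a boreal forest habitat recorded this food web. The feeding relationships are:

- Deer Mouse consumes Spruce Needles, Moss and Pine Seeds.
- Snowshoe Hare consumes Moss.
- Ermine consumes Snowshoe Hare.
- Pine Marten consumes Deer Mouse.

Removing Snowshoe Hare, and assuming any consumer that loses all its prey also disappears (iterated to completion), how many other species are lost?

1

Remove Snowshoe Hare.
Round 1: Ermine (all prey gone) → extinct.
No further losses. Total secondary extinctions: 1.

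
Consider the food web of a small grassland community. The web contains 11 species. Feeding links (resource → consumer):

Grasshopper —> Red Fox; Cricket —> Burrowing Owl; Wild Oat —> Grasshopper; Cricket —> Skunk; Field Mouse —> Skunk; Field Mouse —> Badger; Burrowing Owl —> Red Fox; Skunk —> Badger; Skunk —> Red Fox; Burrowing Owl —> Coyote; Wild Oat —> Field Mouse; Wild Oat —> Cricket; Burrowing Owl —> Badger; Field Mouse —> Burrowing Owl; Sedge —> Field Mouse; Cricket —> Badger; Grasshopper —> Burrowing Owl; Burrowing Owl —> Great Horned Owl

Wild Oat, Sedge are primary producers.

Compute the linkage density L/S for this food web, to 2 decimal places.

There are L = 18 links among S = 11 species.
L/S = 18/11 = 1.6364 ≈ 1.64.

L/S = 1.64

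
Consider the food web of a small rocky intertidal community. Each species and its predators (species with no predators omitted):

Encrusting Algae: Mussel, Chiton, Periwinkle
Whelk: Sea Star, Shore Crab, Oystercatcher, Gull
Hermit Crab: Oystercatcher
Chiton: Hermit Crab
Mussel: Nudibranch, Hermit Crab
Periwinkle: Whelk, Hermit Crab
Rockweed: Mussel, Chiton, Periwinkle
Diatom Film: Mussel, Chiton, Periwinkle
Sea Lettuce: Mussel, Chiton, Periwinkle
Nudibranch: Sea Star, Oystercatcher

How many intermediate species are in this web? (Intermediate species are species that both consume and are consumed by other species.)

Intermediate species (has both prey and predators): Mussel, Chiton, Periwinkle, Nudibranch, Whelk, Hermit Crab.
Count: 6.

6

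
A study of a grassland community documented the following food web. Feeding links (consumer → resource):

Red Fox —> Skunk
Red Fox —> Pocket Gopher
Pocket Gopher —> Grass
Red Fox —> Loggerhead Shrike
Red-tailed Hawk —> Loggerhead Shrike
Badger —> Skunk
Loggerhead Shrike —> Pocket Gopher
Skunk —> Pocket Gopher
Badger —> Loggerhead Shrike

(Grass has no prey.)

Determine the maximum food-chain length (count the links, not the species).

One longest chain: Grass → Pocket Gopher → Loggerhead Shrike → Red Fox.
It has 4 species and 3 links.

3 links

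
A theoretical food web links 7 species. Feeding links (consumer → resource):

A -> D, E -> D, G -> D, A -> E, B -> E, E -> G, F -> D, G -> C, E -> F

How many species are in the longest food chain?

One longest chain: C → G → E → A.
It has 4 species and 3 links.

4 species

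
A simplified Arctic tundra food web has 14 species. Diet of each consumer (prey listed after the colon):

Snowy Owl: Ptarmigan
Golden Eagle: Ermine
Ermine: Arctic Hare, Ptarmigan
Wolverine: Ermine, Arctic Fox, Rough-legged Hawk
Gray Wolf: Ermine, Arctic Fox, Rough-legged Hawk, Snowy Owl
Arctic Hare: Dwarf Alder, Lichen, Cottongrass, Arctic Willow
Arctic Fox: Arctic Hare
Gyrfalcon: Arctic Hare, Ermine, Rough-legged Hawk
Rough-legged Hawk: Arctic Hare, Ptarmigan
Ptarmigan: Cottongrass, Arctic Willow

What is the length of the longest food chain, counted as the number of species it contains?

4 species

One longest chain: Dwarf Alder → Arctic Hare → Ermine → Golden Eagle.
It has 4 species and 3 links.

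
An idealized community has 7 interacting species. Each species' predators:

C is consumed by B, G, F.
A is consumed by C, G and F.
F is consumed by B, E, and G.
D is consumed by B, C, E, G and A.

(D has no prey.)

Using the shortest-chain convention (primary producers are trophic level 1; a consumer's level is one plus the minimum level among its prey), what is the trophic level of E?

D is a producer → level 1.
E eats D → level 2.

Trophic level 2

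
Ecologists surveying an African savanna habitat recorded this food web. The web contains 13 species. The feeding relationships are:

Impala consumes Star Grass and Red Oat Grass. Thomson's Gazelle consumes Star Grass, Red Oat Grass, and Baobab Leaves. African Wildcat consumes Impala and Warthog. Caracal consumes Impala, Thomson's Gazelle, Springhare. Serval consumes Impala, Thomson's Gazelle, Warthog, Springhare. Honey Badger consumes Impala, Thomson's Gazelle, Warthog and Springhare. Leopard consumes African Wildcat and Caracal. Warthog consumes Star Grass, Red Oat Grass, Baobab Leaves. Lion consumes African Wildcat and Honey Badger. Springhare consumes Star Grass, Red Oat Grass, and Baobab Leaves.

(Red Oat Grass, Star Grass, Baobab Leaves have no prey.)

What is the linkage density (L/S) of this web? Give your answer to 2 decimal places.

There are L = 28 links among S = 13 species.
L/S = 28/13 = 2.1538 ≈ 2.15.

L/S = 2.15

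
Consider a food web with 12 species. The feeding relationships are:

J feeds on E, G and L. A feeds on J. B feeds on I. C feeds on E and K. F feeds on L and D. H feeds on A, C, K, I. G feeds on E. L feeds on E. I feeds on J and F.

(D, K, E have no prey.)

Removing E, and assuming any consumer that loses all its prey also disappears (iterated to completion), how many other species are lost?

Remove E.
Round 1: G (all prey gone), L (all prey gone) → extinct.
Round 2: J (all prey gone) → extinct.
Round 3: A (all prey gone) → extinct.
No further losses. Total secondary extinctions: 4.

4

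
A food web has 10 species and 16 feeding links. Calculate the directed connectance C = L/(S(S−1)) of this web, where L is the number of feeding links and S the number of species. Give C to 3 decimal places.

The web has S = 10 species and L = 16 feeding links.
C = L / (S(S−1)) = 16 / 90 = 0.1778 ≈ 0.178.

C = 0.178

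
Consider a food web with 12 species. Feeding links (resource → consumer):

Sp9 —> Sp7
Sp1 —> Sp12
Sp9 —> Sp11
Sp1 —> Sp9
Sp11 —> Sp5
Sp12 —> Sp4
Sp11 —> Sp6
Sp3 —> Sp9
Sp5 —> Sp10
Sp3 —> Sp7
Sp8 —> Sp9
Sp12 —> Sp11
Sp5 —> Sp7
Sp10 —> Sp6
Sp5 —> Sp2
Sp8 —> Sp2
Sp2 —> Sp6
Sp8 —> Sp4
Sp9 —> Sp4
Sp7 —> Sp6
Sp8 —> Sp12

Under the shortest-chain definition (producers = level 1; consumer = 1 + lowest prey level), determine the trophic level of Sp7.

Trophic level 2

Sp3 is a producer → level 1.
Sp7 eats Sp3 → level 2.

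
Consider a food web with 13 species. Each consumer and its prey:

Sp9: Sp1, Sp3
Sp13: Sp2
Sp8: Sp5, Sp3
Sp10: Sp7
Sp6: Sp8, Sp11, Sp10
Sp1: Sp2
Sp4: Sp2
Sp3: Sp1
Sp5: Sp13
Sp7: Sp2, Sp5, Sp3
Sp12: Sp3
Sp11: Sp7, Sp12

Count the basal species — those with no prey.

Basal species (no prey listed): Sp2.
Count: 1.

1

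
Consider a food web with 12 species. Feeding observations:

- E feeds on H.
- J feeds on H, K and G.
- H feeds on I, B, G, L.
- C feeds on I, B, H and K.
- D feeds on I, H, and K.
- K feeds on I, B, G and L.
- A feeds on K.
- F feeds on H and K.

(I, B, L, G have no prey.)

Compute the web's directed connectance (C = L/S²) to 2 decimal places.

C = 0.15

The web has S = 12 species and L = 22 feeding links.
C = L / S² = 22 / 144 = 0.1528 ≈ 0.15.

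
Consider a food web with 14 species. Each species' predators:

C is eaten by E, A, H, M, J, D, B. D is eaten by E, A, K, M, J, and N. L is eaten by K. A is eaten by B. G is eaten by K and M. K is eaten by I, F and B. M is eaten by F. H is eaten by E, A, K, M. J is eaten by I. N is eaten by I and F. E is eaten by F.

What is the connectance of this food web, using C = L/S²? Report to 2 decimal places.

C = 0.15

The web has S = 14 species and L = 29 feeding links.
C = L / S² = 29 / 196 = 0.1480 ≈ 0.15.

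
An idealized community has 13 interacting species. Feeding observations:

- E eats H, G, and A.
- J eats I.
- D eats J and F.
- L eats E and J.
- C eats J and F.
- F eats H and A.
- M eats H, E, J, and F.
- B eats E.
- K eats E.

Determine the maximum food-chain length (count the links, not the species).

2 links

One longest chain: A → E → K.
It has 3 species and 2 links.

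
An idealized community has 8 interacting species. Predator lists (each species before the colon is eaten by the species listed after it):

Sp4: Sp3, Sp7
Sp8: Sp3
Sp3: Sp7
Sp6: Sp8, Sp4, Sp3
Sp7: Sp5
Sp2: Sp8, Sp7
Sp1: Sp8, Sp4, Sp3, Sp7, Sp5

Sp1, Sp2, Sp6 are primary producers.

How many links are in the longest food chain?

One longest chain: Sp1 → Sp8 → Sp3 → Sp7 → Sp5.
It has 5 species and 4 links.

4 links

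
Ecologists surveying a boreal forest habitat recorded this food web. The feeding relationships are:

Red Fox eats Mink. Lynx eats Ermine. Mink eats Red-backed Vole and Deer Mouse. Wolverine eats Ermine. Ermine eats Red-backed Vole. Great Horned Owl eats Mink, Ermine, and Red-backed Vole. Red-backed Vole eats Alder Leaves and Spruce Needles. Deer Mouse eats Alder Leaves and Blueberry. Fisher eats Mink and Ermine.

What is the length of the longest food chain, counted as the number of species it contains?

One longest chain: Alder Leaves → Deer Mouse → Mink → Red Fox.
It has 4 species and 3 links.

4 species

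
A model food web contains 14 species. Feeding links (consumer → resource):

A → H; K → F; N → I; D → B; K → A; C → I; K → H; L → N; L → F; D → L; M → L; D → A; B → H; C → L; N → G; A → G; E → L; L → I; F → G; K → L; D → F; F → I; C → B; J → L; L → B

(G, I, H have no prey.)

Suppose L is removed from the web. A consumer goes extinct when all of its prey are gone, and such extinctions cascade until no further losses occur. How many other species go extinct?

Remove L.
Round 1: J (all prey gone), E (all prey gone), M (all prey gone) → extinct.
No further losses. Total secondary extinctions: 3.

3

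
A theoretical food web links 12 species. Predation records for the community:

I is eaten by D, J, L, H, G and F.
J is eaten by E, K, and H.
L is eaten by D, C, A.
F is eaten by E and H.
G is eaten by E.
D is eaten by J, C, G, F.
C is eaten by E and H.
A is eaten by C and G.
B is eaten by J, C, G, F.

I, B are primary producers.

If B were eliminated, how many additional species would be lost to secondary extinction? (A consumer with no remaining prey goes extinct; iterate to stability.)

0

Remove B.
Every predator of it retains at least one other prey: C still has L, A, D; F still has I, D; J still has I, D; G still has I, A, D.
No consumer loses all prey, so no secondary extinctions occur.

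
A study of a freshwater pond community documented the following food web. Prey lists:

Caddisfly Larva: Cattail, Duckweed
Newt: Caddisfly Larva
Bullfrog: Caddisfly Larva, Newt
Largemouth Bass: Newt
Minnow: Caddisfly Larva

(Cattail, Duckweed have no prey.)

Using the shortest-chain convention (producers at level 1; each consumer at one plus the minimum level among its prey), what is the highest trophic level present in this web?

Producers (level 1): Cattail, Duckweed.
Following each consumer down to its lowest-level prey: Cattail → Caddisfly Larva → Newt → Largemouth Bass (levels 1 through 4).
All prey of Largemouth Bass (Newt 3) are at level 3 or above, so Largemouth Bass is at level 1 + 3 = 4.
Every consumer has at least one prey at level 3 or below, so none exceeds level 4.

4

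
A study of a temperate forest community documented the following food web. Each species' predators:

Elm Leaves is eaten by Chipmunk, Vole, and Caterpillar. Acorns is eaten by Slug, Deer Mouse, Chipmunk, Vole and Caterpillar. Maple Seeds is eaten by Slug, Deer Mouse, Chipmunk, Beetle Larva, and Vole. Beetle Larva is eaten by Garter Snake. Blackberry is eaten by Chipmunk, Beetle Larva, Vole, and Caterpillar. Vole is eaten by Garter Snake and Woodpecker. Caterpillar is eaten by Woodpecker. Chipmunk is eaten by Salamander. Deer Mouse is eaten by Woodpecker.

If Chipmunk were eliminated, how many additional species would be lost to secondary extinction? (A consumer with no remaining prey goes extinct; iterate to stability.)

1

Remove Chipmunk.
Round 1: Salamander (all prey gone) → extinct.
No further losses. Total secondary extinctions: 1.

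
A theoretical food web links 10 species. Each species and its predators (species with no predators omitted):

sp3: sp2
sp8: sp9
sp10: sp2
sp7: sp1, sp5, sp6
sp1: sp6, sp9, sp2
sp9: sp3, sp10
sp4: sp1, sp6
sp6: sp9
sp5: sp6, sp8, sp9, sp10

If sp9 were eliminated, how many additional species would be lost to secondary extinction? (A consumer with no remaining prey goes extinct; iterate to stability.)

1

Remove sp9.
Round 1: sp3 (all prey gone) → extinct.
No further losses. Total secondary extinctions: 1.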